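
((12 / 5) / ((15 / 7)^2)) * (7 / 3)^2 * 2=19208 / 3375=5.69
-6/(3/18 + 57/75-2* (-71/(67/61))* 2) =-60300/2607913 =-0.02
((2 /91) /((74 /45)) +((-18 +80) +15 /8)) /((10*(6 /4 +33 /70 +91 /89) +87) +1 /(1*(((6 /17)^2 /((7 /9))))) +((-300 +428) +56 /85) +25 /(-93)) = 32689668956355 /128721916748854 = 0.25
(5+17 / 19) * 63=7056 / 19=371.37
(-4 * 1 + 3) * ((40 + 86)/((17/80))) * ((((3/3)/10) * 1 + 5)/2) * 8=-12096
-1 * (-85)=85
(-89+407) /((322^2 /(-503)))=-79977 /51842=-1.54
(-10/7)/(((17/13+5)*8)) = -65/2296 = -0.03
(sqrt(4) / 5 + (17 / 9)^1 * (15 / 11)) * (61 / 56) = 29951 / 9240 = 3.24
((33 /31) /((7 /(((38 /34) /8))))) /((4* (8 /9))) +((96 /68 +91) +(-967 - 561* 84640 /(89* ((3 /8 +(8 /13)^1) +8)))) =-5061306886701 /84050176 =-60217.68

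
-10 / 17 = -0.59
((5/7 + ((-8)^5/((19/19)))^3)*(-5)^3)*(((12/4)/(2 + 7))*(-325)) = -3335185270920465625/7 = -476455038702923660.71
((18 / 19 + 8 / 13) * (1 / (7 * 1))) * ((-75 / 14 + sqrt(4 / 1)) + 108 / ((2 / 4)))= 44197 / 931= 47.47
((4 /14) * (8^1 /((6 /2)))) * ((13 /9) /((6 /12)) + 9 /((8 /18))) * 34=16184 /27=599.41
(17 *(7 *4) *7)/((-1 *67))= -3332/67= -49.73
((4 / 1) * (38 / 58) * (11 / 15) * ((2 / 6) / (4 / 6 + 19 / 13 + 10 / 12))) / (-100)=-0.00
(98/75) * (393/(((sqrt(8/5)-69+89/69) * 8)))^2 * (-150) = -2458592712303098805/23805546684856448-907447100785785 * sqrt(10)/743923333901764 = -107.14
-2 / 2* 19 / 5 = -19 / 5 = -3.80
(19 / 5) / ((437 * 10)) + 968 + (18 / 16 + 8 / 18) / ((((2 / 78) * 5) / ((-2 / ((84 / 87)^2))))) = 5094423169 / 5409600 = 941.74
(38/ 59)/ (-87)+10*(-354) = -18170858/ 5133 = -3540.01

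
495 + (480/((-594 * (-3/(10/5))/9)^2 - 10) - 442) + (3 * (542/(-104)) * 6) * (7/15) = 11801809/1272830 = 9.27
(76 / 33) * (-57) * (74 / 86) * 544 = -29064832 / 473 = -61447.85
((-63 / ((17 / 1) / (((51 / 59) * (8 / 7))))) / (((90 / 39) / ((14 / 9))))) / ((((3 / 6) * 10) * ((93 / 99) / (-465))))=72072 / 295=244.31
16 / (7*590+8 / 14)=56 / 14457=0.00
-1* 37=-37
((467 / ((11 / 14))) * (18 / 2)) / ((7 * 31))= 8406 / 341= 24.65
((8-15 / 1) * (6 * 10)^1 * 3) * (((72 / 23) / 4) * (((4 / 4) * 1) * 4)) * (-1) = 90720 / 23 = 3944.35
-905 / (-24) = 905 / 24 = 37.71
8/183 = 0.04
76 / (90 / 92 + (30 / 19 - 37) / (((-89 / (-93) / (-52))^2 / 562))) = -526144504 / 406894471046361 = -0.00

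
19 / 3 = 6.33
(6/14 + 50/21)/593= 0.00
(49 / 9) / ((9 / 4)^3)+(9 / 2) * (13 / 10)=830357 / 131220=6.33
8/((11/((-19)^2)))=2888/11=262.55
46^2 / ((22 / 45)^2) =1071225 / 121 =8853.10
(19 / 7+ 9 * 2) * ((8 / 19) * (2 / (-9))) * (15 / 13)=-11600 / 5187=-2.24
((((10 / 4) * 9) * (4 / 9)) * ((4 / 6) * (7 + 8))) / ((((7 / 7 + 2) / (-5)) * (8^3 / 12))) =-125 / 32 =-3.91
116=116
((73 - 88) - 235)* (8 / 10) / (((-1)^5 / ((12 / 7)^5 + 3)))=59850600 / 16807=3561.05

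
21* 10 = 210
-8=-8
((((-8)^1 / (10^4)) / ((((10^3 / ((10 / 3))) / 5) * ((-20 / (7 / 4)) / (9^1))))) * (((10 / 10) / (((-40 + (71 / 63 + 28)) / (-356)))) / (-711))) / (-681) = 4361 / 6142052500000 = 0.00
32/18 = 1.78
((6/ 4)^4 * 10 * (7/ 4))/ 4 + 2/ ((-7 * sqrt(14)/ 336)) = 2835/ 128-48 * sqrt(14)/ 7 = -3.51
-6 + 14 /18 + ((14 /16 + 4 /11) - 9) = -10283 /792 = -12.98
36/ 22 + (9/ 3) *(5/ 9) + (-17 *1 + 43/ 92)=-40165/ 3036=-13.23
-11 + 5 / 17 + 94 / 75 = -12052 / 1275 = -9.45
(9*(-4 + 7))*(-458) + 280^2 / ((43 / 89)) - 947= 6405141 / 43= 148956.77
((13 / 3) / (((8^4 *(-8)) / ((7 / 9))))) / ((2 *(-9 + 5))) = 91 / 7077888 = 0.00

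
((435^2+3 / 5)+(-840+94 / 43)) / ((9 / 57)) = 769564106 / 645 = 1193122.64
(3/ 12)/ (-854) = -1/ 3416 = -0.00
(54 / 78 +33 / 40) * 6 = 2367 / 260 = 9.10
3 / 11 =0.27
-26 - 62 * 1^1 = -88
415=415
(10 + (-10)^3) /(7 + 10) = -58.24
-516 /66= -86 /11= -7.82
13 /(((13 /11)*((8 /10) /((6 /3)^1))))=55 /2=27.50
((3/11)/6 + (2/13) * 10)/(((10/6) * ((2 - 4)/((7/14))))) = -0.24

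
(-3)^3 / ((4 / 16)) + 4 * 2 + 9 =-91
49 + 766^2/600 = 154039/150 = 1026.93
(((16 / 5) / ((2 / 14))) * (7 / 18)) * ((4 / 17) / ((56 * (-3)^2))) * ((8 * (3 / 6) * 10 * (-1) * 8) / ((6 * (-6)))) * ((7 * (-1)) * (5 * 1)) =-15680 / 12393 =-1.27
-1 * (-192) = 192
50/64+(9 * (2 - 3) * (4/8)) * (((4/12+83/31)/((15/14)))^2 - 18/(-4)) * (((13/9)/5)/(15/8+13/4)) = -1206725867/510636960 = -2.36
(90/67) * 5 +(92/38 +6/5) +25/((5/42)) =220.34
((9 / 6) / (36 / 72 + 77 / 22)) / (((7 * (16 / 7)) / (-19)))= -57 / 128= -0.45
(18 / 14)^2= 81 / 49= 1.65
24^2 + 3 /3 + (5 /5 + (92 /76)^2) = 209187 /361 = 579.47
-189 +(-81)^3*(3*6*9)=-86093631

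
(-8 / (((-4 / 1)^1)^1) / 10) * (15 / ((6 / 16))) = 8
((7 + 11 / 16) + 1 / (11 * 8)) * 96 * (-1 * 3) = -24390 / 11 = -2217.27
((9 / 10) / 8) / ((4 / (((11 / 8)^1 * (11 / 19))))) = 1089 / 48640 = 0.02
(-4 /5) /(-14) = 2 /35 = 0.06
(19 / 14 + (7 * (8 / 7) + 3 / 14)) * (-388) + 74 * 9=-21334 / 7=-3047.71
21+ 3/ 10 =213/ 10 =21.30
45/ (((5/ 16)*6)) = 24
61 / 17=3.59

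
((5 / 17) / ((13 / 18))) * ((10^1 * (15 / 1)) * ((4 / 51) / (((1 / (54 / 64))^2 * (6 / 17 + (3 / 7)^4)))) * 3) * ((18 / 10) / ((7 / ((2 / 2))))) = 506345175 / 74411584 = 6.80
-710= -710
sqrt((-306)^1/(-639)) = sqrt(2414)/71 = 0.69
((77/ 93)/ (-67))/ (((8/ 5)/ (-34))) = 0.26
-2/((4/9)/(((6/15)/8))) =-0.22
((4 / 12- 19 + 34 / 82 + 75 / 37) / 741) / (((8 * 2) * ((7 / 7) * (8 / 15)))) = -1775 / 691752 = -0.00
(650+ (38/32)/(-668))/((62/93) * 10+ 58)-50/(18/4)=-19773313/18661248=-1.06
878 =878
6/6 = 1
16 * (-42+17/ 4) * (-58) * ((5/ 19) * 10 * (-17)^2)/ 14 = 253106200/ 133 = 1903054.14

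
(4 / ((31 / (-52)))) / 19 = -208 / 589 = -0.35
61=61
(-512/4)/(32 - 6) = -64/13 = -4.92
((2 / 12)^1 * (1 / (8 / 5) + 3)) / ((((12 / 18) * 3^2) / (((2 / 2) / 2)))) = 29 / 576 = 0.05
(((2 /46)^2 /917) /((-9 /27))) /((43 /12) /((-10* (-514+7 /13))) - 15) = 2403000 /5828121228013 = 0.00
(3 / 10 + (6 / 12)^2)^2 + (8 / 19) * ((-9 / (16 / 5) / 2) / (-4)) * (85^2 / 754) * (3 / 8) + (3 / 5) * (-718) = -19710998617 / 45843200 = -429.97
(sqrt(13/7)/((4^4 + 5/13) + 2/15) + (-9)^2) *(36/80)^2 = 3159 *sqrt(91)/28011760 + 6561/400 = 16.40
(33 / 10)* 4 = 13.20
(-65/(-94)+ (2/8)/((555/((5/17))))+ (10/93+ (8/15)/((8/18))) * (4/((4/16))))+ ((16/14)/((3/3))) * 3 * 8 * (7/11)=7876594087/201619660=39.07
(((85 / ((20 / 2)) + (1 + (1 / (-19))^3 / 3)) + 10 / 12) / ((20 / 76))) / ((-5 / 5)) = -70876 / 1805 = -39.27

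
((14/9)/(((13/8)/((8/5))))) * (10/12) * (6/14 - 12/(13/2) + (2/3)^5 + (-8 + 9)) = -0.36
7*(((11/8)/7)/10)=11/80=0.14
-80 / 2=-40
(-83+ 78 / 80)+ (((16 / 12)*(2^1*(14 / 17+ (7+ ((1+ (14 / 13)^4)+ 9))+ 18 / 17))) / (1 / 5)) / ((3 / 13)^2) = 15459334349 / 3102840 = 4982.32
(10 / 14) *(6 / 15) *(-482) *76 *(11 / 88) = -9158 / 7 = -1308.29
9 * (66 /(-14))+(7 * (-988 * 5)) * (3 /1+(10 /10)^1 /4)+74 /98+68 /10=-27542869 /245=-112419.87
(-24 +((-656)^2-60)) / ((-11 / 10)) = -4302520 / 11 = -391138.18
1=1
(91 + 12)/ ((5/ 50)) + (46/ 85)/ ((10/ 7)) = 437911/ 425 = 1030.38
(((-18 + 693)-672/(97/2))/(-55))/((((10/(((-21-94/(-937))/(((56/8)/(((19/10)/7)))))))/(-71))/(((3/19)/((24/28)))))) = -89167293483/6998453000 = -12.74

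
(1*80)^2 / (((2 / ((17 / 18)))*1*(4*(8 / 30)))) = 8500 / 3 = 2833.33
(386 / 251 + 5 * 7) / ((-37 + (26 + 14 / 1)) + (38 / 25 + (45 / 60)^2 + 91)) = 1222800 / 3215561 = 0.38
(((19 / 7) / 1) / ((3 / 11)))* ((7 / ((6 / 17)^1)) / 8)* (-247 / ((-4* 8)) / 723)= 877591 / 3331584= 0.26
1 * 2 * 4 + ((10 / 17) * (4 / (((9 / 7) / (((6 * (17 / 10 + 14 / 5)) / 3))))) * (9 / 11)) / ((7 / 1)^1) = 1856 / 187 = 9.93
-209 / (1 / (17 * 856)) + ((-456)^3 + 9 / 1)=-97860175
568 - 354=214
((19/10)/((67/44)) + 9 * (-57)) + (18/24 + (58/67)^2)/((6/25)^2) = -1569889801/3232080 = -485.72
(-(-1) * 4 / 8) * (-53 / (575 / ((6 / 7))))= -159 / 4025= -0.04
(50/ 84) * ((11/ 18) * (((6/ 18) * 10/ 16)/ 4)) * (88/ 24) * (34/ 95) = 51425/ 2068416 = 0.02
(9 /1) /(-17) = -9 /17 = -0.53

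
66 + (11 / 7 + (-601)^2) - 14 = 2528782 / 7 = 361254.57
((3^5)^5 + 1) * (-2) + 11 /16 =-27113235502197 /16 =-1694577218887.31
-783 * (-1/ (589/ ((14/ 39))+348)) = 3654/ 9281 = 0.39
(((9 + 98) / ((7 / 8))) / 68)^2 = 45796 / 14161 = 3.23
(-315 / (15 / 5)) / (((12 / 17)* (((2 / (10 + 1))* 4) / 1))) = -6545 / 32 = -204.53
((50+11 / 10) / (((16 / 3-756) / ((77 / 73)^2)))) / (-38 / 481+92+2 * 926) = -59888829 / 1537145342960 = -0.00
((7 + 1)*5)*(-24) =-960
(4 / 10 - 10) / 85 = -0.11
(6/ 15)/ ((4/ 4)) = 2/ 5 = 0.40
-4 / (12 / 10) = -10 / 3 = -3.33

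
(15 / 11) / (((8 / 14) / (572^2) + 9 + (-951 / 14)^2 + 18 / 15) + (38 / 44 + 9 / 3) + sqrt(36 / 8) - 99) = 620113509068603550 / 2059723063538537362879 - 205364864454750 * sqrt(2) / 2059723063538537362879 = 0.00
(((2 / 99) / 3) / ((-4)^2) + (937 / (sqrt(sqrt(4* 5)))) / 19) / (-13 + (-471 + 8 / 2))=-937* sqrt(2)* 5^(3 / 4) / 91200 -1 / 1140480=-0.05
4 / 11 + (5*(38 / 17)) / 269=20382 / 50303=0.41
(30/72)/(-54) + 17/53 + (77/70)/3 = 116719/171720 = 0.68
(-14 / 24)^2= 49 / 144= 0.34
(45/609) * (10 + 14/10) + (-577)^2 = 67584758/203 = 332929.84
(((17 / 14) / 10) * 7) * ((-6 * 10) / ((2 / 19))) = -969 / 2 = -484.50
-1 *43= -43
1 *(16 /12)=1.33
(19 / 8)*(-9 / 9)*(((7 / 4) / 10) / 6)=-133 / 1920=-0.07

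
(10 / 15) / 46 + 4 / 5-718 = -247429 / 345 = -717.19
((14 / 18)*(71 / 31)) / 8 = 497 / 2232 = 0.22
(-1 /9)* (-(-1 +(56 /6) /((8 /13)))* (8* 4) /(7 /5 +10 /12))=13600 /603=22.55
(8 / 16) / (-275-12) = -1 / 574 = -0.00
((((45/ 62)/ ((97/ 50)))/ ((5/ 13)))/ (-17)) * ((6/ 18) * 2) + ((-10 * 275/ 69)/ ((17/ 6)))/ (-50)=285920/ 1175737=0.24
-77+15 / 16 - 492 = -9089 / 16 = -568.06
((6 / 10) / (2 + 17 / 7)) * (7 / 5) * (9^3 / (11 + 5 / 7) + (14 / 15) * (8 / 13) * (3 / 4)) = 49096677 / 4130750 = 11.89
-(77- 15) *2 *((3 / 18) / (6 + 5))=-62 / 33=-1.88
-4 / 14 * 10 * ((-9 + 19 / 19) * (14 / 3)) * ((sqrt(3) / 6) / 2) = 80 * sqrt(3) / 9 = 15.40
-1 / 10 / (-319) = 1 / 3190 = 0.00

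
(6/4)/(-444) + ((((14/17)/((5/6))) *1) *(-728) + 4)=-18000437/25160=-715.44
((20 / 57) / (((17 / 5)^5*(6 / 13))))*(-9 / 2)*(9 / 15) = -121875 / 26977283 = -0.00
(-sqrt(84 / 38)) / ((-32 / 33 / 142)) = 2343 * sqrt(798) / 304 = 217.72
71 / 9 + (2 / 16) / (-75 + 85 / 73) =3060863 / 388080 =7.89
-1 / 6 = -0.17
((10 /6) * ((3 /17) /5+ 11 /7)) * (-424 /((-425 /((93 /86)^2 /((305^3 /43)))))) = 292151688 /61702656903125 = 0.00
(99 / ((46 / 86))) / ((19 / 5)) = 21285 / 437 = 48.71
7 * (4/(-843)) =-28/843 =-0.03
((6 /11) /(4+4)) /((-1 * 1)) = -0.07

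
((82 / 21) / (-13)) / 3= -82 / 819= -0.10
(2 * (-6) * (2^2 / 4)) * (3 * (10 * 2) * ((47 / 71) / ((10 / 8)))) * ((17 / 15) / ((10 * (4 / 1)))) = -19176 / 1775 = -10.80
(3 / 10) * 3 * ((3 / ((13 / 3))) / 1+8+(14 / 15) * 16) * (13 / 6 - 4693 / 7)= -9946513 / 700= -14209.30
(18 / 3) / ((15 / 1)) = 2 / 5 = 0.40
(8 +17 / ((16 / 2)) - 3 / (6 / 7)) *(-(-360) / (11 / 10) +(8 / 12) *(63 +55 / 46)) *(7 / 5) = 104207593 / 30360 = 3432.40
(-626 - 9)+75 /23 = -14530 /23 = -631.74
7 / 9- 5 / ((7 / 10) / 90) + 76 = -35663 / 63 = -566.08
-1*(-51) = 51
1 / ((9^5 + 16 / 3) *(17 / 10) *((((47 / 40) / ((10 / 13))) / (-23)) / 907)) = -250332000 / 1840192081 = -0.14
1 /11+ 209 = 2300 /11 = 209.09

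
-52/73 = -0.71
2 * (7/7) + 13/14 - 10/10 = 27/14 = 1.93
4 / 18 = 2 / 9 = 0.22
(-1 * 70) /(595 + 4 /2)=-70 /597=-0.12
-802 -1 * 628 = -1430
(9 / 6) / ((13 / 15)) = 45 / 26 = 1.73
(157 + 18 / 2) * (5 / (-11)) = -830 / 11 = -75.45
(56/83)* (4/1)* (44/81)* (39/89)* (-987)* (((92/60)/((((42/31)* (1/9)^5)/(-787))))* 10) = 2463392958009984/7387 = 333476777854.34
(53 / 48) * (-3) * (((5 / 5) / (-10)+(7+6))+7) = -10547 / 160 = -65.92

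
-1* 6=-6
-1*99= -99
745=745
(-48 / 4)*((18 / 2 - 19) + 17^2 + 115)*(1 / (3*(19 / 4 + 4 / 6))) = -18912 / 65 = -290.95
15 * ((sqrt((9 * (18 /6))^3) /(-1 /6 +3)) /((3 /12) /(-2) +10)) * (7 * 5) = 2041200 * sqrt(3) /1343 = 2632.51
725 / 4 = 181.25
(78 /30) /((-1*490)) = -13 /2450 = -0.01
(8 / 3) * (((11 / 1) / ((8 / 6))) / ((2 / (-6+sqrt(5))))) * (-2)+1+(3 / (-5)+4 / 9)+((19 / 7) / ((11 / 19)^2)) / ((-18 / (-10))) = 581649 / 4235 - 22 * sqrt(5) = 88.15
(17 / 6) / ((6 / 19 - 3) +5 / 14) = -2261 / 1857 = -1.22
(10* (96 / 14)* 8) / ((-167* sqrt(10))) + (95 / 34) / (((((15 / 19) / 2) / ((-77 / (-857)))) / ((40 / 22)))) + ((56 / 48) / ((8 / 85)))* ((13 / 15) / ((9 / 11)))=269753953 / 18881424 - 384* sqrt(10) / 1169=13.25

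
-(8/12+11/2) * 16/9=-296/27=-10.96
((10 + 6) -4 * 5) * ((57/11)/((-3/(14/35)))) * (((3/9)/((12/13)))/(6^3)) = 247/53460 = 0.00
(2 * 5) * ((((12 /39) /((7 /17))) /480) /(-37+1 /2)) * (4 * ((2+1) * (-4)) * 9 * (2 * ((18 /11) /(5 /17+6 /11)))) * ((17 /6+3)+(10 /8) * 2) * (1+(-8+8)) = 6242400 /1042951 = 5.99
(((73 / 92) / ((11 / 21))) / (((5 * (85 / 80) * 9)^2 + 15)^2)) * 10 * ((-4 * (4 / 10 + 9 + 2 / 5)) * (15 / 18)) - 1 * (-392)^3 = 1057633398304073970176 / 17558077255785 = 60236288.00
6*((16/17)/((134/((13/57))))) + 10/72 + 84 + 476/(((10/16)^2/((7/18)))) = 3622917287/6492300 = 558.03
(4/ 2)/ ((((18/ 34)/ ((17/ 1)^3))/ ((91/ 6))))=7600411/ 27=281496.70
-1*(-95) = 95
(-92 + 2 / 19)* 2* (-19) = 3492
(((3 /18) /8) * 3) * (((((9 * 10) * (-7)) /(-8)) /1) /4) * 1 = 1.23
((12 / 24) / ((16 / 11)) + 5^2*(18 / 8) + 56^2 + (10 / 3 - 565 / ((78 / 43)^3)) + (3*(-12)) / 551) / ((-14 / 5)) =-16217926041995 / 14642776512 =-1107.57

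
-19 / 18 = -1.06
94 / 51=1.84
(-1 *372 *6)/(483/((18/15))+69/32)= -71424/12949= -5.52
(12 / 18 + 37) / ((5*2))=113 / 30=3.77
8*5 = 40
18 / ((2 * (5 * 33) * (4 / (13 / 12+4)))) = 61 / 880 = 0.07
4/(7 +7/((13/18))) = 52/217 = 0.24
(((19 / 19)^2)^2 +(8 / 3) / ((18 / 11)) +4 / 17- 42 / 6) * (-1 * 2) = 3796 / 459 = 8.27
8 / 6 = 4 / 3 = 1.33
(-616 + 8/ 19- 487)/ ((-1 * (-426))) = -6983/ 2698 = -2.59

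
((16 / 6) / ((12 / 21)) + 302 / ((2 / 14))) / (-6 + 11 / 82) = -521192 / 1443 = -361.19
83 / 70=1.19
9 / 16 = 0.56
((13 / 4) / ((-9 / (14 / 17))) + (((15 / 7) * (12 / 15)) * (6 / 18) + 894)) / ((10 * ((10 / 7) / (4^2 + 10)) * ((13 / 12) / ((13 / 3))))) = 4980391 / 765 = 6510.32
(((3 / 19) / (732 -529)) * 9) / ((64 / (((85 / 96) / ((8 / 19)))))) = 765 / 3325952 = 0.00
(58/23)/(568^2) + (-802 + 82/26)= -38530177383/48232288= -798.85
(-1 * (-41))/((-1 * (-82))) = 1/2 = 0.50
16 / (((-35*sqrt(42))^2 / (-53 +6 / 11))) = -4616 / 282975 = -0.02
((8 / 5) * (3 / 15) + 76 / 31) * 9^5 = 126837252 / 775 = 163660.97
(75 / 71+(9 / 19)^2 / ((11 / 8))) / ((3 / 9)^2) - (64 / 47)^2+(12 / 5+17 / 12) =483477768421 / 37368460140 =12.94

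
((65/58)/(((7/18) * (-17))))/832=-45/220864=-0.00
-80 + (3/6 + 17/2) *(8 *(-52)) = -3824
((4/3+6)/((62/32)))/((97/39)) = 4576/3007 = 1.52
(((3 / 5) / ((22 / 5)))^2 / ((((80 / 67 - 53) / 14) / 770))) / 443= -49245 / 5638061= -0.01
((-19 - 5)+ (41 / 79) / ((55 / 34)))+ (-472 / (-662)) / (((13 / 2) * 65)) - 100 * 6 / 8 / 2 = -29738981197 / 486109910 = -61.18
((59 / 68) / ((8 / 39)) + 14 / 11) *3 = 98781 / 5984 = 16.51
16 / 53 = 0.30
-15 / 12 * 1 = -5 / 4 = -1.25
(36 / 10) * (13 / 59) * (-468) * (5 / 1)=-109512 / 59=-1856.14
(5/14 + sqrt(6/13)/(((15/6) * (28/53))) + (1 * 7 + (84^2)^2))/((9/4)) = 106 * sqrt(78)/4095 + 1394040014/63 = 22127619.50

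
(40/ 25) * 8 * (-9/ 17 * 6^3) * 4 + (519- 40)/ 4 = -1949941/ 340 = -5735.12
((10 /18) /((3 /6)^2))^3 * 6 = 16000 /243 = 65.84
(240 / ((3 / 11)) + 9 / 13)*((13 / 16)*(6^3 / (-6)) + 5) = -1110553 / 52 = -21356.79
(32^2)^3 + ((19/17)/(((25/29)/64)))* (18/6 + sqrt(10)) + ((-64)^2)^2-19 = 35264* sqrt(10)/425 + 463470689717/425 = 1090519532.31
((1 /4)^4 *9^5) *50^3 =922640625 /32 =28832519.53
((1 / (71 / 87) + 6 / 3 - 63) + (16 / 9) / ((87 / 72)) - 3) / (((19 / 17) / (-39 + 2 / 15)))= 3753008281 / 1760445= 2131.85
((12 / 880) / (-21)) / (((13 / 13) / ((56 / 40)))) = -1 / 1100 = -0.00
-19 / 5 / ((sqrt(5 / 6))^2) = -114 / 25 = -4.56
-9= -9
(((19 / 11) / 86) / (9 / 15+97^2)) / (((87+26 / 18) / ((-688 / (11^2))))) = -855 / 6230778356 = -0.00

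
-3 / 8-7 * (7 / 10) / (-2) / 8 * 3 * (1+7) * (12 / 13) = 3333 / 520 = 6.41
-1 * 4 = -4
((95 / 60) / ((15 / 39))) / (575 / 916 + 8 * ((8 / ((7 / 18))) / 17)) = 0.40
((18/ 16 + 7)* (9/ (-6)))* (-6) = 585/ 8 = 73.12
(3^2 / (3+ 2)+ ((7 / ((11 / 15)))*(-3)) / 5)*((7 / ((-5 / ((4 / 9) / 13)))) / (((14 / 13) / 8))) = 384 / 275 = 1.40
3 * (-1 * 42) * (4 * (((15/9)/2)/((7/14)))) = -840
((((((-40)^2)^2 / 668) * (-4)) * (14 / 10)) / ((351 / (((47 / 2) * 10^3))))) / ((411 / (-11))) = 926464000000 / 24091587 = 38455.91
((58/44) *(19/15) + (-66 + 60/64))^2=28008365449/6969600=4018.65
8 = 8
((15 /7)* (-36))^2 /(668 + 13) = 97200 /11123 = 8.74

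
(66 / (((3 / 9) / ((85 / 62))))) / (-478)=-8415 / 14818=-0.57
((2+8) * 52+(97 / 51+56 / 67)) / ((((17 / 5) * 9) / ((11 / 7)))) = 98240725 / 3659607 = 26.84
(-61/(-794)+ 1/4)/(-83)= -519/131804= -0.00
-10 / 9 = -1.11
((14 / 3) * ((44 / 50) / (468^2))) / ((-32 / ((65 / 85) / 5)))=-77 / 859248000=-0.00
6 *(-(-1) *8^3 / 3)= 1024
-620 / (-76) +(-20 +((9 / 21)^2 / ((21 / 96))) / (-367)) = -11.84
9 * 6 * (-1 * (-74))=3996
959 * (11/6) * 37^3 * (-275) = -146943086675/6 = -24490514445.83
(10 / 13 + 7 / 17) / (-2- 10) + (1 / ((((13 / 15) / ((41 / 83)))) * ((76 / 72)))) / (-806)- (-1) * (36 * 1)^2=728049320007 / 561809404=1295.90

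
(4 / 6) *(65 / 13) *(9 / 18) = 5 / 3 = 1.67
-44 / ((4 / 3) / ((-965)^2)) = -30730425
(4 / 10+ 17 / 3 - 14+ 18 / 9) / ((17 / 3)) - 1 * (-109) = 9176 / 85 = 107.95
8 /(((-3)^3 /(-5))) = 40 /27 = 1.48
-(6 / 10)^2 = -9 / 25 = -0.36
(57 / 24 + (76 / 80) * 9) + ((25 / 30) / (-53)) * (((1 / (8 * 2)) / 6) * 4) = 416873 / 38160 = 10.92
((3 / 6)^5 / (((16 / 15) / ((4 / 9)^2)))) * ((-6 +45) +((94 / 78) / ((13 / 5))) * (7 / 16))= 1590065 / 7008768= 0.23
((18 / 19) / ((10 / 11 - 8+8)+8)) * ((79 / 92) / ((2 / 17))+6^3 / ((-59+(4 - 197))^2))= 6517929 / 8393896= 0.78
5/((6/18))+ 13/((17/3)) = 294/17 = 17.29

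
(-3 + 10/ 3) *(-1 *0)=0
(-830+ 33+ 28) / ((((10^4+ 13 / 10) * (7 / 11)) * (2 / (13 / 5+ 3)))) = -33836 / 100013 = -0.34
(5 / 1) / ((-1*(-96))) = 0.05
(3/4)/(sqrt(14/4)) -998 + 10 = -987.60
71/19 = 3.74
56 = 56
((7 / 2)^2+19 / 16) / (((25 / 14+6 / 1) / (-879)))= -1322895 / 872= -1517.08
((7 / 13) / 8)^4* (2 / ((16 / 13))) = 2401 / 71991296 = 0.00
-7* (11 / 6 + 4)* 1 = -245 / 6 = -40.83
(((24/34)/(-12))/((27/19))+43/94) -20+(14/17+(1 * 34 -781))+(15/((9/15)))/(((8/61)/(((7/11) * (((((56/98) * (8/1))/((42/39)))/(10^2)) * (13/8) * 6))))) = -9508977521/13288968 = -715.55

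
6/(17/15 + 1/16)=1440/287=5.02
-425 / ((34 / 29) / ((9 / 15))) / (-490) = 0.44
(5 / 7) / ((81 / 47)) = 235 / 567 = 0.41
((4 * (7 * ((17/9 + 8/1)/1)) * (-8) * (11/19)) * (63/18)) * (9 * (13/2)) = -4988984/19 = -262578.11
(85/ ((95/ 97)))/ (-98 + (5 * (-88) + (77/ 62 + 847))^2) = 6338756/ 12165130171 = 0.00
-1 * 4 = -4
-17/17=-1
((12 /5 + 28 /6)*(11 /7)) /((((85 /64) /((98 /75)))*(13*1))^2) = 6552584192 /103023984375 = 0.06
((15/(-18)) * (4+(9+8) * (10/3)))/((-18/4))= 910/81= 11.23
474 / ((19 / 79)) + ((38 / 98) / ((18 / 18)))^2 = 89914705 / 45619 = 1970.99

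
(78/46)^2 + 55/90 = 33197/9522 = 3.49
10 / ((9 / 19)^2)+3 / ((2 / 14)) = 5311 / 81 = 65.57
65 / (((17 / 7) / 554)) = 252070 / 17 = 14827.65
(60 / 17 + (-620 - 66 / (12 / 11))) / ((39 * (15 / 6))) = -6.94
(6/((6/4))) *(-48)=-192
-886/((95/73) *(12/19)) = -1077.97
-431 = -431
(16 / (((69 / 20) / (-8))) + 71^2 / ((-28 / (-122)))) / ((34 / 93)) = 656633599 / 10948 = 59977.49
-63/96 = -21/32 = -0.66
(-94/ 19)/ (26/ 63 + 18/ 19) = -2961/ 814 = -3.64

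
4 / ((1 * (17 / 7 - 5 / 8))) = 2.22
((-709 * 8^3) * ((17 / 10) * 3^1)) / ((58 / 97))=-448950144 / 145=-3096207.89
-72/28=-18/7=-2.57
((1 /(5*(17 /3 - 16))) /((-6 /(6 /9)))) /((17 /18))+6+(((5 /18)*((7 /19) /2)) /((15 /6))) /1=5427517 /901170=6.02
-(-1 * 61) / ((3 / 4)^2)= 976 / 9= 108.44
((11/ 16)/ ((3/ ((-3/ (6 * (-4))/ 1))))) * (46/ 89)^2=5819/ 760416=0.01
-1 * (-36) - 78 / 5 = 102 / 5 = 20.40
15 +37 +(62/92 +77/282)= 171707/3243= 52.95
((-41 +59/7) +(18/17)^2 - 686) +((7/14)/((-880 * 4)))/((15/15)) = -10217872103/14241920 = -717.45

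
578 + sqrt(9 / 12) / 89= sqrt(3) / 178 + 578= 578.01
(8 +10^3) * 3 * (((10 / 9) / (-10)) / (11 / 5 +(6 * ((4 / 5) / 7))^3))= -14406000 / 108149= -133.21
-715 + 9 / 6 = -1427 / 2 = -713.50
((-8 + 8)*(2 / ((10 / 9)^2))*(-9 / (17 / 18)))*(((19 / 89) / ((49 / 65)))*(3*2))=0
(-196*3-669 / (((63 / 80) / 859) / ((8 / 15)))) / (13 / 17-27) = 208728890 / 14049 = 14857.21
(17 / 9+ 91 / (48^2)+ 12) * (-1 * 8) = -10697 / 96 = -111.43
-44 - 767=-811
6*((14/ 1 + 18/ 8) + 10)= 315/ 2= 157.50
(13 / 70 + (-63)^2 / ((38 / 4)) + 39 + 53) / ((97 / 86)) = 29165481 / 64505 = 452.14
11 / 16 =0.69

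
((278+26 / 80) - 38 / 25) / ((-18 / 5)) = -55361 / 720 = -76.89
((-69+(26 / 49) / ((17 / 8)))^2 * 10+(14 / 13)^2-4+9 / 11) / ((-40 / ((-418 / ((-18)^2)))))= 1158386828242541 / 759891721680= 1524.41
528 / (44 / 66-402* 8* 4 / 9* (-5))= 792 / 10721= 0.07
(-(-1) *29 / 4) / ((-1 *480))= -29 / 1920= -0.02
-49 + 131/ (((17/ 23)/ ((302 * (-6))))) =-5460389/ 17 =-321199.35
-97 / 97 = -1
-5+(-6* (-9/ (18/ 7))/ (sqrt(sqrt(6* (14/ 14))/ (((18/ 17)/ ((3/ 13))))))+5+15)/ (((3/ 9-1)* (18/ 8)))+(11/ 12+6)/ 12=-14* sqrt(221)* 6^(1/ 4)/ 17-2557/ 144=-36.92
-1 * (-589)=589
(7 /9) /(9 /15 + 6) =35 /297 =0.12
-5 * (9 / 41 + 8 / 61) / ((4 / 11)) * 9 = -434115 / 10004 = -43.39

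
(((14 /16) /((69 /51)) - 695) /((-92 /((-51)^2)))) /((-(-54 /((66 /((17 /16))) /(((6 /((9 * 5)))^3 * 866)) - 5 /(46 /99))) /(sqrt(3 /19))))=4780292161095 * sqrt(57) /12812532352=2816.81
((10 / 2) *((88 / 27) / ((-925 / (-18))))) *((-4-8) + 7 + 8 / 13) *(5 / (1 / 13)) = -3344 / 37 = -90.38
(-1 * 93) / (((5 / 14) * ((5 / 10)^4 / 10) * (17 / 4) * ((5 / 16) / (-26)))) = 69328896 / 85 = 815634.07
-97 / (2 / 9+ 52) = -873 / 470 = -1.86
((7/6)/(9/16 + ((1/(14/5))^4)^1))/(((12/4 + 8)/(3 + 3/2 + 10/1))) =974806/366861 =2.66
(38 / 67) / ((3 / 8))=304 / 201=1.51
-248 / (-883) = 248 / 883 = 0.28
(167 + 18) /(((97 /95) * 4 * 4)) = 17575 /1552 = 11.32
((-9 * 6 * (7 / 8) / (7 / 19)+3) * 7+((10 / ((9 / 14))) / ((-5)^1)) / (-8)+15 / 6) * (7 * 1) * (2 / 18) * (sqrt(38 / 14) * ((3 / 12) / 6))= -31459 * sqrt(133) / 7776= -46.66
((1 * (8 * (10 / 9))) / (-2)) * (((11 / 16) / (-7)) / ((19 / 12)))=110 / 399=0.28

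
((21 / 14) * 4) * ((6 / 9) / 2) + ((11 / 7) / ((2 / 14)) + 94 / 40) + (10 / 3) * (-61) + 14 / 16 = -22453 / 120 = -187.11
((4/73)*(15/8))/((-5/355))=-1065/146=-7.29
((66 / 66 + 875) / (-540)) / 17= -73 / 765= -0.10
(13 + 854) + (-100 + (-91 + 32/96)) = 2029/3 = 676.33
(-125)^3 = -1953125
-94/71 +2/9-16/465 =-112528/99045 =-1.14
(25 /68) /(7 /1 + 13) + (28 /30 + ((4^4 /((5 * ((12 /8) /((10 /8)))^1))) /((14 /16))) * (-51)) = -70997459 /28560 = -2485.91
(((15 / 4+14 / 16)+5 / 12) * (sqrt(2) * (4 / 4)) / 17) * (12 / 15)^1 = 121 * sqrt(2) / 510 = 0.34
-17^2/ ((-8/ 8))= 289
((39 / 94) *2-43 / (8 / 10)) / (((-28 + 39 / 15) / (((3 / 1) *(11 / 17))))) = 1641585 / 405892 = 4.04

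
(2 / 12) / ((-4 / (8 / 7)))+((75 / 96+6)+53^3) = 100049869 / 672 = 148883.73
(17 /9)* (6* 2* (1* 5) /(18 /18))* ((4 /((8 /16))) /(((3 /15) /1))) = 13600 /3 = 4533.33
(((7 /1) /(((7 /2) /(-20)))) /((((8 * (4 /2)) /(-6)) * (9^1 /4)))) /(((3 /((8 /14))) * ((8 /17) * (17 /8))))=80 /63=1.27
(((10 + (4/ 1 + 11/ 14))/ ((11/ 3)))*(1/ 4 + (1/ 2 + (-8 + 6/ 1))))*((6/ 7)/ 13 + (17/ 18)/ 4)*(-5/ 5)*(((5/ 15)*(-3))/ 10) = -136551/ 896896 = -0.15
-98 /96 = -49 /48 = -1.02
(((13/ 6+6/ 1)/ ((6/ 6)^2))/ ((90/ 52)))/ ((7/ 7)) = 4.72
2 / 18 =1 / 9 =0.11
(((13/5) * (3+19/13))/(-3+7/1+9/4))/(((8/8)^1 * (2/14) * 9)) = 1624/1125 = 1.44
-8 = -8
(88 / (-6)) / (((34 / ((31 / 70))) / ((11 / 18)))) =-3751 / 32130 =-0.12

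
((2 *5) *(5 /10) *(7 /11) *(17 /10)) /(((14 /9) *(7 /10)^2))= 3825 /539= 7.10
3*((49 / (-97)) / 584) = -147 / 56648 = -0.00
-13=-13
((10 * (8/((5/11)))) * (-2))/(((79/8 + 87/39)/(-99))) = 3624192/1259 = 2878.63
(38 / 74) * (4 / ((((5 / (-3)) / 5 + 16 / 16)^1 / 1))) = 3.08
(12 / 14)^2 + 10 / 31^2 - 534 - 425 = -45123265 / 47089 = -958.25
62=62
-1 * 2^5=-32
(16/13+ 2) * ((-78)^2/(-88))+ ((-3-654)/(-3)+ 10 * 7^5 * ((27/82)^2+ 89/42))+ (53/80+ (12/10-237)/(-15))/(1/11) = 374545.92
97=97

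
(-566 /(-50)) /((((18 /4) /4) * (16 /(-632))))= -89428 /225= -397.46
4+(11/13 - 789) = -10194/13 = -784.15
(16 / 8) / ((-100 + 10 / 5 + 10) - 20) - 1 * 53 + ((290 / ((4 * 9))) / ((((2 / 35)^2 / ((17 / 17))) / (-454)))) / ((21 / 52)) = -149766113 / 54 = -2773446.54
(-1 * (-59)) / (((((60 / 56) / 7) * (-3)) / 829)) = -4793278 / 45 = -106517.29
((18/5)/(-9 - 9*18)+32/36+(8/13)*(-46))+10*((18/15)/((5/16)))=121822/11115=10.96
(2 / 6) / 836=1 / 2508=0.00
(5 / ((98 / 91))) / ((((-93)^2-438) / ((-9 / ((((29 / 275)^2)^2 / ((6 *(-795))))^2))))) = -72560944044758262634277343750 / 9584221025919799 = -7570875488839.70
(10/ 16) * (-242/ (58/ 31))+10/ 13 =-241495/ 3016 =-80.07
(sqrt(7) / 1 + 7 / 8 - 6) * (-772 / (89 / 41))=881.72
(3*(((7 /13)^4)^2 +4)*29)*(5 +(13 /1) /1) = 5118764914710 /815730721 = 6275.07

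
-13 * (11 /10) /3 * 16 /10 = -572 /75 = -7.63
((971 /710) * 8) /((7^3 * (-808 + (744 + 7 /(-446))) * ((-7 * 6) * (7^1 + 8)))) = 866132 /1095101442225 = 0.00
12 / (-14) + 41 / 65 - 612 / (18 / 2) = -31043 / 455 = -68.23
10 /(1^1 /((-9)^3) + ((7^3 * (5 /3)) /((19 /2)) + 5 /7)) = 484785 /2951776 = 0.16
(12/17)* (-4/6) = -8/17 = -0.47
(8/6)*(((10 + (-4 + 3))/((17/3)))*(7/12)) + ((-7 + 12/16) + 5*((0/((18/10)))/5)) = -341/68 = -5.01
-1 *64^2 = -4096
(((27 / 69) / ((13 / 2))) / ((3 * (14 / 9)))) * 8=216 / 2093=0.10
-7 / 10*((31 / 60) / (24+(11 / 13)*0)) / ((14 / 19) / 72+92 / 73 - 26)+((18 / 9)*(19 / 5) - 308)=-21196060843 / 70559600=-300.40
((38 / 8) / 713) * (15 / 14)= 285 / 39928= 0.01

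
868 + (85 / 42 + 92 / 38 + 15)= 708181 / 798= 887.44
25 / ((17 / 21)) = 30.88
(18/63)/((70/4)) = 4/245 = 0.02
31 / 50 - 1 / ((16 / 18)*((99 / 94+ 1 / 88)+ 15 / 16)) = 48091 / 828050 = 0.06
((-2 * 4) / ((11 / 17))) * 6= -816 / 11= -74.18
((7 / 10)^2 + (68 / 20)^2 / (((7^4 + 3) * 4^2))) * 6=1414419 / 480800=2.94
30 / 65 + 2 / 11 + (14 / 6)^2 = 7835 / 1287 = 6.09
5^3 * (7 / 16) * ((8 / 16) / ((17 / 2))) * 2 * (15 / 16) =13125 / 2176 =6.03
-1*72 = -72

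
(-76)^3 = -438976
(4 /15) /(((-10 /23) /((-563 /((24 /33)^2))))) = 1566829 /2400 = 652.85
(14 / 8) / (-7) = -1 / 4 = -0.25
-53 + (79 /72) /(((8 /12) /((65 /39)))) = -50.26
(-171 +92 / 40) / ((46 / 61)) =-102907 / 460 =-223.71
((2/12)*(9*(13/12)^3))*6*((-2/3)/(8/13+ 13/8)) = -28561/8388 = -3.40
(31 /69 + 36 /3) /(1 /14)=12026 /69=174.29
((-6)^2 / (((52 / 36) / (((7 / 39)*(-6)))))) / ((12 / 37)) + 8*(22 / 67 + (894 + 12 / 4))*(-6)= -488638614 / 11323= -43154.52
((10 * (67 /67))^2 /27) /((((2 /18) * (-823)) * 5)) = -20 /2469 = -0.01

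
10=10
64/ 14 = 32/ 7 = 4.57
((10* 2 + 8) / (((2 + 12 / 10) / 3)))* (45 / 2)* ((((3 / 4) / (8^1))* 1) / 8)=14175 / 2048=6.92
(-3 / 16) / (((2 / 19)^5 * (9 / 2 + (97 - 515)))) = 7428297 / 211712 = 35.09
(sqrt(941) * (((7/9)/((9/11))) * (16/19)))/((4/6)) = 616 * sqrt(941)/513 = 36.83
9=9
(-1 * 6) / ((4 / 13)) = -39 / 2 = -19.50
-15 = -15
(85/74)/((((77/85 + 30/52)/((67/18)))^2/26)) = 6056705253625/32183970813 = 188.19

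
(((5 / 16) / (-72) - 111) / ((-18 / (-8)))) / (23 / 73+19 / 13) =-121355273 / 4370112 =-27.77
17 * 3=51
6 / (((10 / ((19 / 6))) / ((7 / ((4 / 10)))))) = 133 / 4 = 33.25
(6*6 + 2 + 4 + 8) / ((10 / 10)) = 50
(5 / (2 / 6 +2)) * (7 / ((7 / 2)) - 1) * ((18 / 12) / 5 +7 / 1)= 219 / 14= 15.64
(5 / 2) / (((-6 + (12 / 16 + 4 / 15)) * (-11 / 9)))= 1350 / 3289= 0.41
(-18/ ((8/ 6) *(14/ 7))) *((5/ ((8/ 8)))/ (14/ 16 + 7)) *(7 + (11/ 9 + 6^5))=-700580/ 21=-33360.95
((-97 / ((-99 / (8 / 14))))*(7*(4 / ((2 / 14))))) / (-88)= -1.25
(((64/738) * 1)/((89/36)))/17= 128/62033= 0.00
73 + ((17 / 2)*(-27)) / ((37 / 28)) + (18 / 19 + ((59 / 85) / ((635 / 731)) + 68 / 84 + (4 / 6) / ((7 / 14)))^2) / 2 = -33292183715466 / 347247289375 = -95.87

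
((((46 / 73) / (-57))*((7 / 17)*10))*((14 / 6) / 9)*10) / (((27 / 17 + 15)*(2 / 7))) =-394450 / 15840927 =-0.02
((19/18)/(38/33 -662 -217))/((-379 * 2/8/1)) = 418/32937753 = 0.00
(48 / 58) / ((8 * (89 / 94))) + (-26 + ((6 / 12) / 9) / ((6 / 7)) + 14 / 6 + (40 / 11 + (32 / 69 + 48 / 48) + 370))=24796504327 / 70523244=351.61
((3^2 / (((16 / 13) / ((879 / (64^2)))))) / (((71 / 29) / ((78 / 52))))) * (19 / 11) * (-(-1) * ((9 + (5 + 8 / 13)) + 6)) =876151161 / 25591808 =34.24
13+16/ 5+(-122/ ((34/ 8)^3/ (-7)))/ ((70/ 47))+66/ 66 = 606006/ 24565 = 24.67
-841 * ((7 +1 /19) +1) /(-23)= 128673 /437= 294.45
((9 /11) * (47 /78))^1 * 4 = 282 /143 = 1.97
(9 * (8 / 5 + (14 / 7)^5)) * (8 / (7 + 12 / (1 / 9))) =12096 / 575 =21.04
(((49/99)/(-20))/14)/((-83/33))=7/9960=0.00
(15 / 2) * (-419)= -6285 / 2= -3142.50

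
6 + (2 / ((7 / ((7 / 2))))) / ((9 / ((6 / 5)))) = 92 / 15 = 6.13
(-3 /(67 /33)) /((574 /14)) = -99 /2747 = -0.04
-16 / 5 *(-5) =16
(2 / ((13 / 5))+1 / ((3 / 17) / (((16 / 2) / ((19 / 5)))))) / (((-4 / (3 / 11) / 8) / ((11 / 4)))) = -4705 / 247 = -19.05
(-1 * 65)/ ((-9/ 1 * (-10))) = -13/ 18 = -0.72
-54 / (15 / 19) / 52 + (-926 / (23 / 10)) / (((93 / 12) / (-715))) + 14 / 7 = 3442931457 / 92690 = 37144.58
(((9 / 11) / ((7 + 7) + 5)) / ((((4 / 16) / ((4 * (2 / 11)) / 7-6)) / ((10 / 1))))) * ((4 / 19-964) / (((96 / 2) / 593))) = 5282135640 / 43681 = 120925.25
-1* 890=-890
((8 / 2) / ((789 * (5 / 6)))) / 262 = 4 / 172265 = 0.00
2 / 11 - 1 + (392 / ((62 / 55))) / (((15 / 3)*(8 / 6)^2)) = 52245 / 1364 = 38.30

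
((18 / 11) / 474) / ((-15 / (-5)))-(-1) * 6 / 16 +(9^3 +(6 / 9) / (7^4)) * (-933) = -11353010010593 / 16691752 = -680156.88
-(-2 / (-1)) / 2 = -1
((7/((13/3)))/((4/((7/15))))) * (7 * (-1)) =-343/260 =-1.32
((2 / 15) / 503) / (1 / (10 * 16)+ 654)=64 / 157903269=0.00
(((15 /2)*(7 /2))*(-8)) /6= -35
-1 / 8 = -0.12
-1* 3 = -3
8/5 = 1.60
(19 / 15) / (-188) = -19 / 2820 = -0.01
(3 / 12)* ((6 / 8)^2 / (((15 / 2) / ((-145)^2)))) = 12615 / 32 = 394.22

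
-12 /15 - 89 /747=-3433 /3735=-0.92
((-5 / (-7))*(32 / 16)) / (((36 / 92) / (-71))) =-16330 / 63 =-259.21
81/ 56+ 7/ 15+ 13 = 14.91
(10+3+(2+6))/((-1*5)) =-21/5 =-4.20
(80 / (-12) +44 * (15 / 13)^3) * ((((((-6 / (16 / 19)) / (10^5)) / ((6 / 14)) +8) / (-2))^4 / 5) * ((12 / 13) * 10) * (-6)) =-50523741422993137428469288614357 / 292464640000000000000000000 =-172751.62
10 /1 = 10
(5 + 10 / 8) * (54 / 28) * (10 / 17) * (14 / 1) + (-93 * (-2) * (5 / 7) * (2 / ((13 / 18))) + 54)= 1612521 / 3094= 521.18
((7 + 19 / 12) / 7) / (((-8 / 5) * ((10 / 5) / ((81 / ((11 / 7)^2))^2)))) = -386322615 / 937024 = -412.29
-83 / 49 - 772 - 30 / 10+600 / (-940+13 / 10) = -17025926 / 21903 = -777.33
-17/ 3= -5.67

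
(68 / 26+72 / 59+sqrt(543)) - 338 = -256304 / 767+sqrt(543) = -310.86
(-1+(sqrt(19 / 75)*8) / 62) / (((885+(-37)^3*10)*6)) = 0.00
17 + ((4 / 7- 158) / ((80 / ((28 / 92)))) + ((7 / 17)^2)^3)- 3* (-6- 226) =15820088197801 / 22206563480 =712.41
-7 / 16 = -0.44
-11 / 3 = -3.67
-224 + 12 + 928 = 716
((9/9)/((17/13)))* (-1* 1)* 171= -2223/17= -130.76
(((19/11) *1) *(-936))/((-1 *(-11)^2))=17784/1331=13.36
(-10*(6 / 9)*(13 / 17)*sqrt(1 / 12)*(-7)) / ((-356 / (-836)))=24.19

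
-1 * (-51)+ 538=589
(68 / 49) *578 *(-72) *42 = -16979328 / 7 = -2425618.29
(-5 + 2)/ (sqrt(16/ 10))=-3 * sqrt(10)/ 4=-2.37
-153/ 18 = -17/ 2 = -8.50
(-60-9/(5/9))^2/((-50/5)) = -580.64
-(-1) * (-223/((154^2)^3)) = -0.00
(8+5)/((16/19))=247/16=15.44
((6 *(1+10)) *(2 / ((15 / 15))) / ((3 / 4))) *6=1056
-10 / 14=-5 / 7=-0.71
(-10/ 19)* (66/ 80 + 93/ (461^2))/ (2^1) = -7016913/ 32303192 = -0.22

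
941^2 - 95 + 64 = 885450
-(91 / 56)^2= -169 / 64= -2.64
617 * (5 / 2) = 3085 / 2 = 1542.50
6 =6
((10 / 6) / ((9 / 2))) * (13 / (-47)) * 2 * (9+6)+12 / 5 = -1424 / 2115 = -0.67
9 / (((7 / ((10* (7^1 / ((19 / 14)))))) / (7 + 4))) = 13860 / 19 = 729.47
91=91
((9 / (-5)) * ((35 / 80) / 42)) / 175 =-3 / 28000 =-0.00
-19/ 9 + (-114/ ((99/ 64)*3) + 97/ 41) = -24.31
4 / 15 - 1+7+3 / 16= 1549 / 240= 6.45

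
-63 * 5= -315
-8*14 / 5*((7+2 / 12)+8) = -5096 / 15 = -339.73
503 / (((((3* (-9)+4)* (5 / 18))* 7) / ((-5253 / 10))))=23780331 / 4025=5908.16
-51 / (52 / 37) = -1887 / 52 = -36.29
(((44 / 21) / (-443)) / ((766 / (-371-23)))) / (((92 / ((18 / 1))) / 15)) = 195030 / 27316709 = 0.01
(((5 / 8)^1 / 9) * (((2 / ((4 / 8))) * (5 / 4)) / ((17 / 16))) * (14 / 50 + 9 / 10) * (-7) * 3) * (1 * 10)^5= -809803.92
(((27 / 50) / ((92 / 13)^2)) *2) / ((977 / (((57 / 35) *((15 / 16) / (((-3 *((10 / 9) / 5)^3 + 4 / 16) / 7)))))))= 189606339 / 174482820800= 0.00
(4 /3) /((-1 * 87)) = -4 /261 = -0.02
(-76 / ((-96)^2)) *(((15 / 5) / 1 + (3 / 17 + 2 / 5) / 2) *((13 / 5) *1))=-0.07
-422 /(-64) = 211 /32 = 6.59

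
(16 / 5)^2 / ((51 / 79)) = 20224 / 1275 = 15.86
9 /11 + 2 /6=38 /33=1.15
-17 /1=-17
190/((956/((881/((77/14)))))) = 83695/2629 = 31.84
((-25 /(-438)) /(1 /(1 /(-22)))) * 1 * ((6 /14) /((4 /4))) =-25 /22484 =-0.00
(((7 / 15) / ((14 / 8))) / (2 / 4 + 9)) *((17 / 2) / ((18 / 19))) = 0.25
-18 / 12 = -3 / 2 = -1.50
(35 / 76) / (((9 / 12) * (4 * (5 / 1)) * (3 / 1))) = 7 / 684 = 0.01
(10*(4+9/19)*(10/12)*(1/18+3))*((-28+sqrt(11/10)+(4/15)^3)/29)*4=-176595320/401679+23375*sqrt(110)/14877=-423.16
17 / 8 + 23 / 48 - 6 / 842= 52481 / 20208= 2.60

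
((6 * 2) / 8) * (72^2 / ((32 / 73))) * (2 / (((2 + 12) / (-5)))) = -88695 / 7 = -12670.71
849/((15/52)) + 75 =15091/5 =3018.20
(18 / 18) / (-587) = -1 / 587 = -0.00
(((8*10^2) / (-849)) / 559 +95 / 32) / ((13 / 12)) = 45060545 / 16452488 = 2.74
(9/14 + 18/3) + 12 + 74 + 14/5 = 6681/70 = 95.44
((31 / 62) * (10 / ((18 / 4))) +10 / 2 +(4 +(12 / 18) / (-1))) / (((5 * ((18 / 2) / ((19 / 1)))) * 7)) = 323 / 567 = 0.57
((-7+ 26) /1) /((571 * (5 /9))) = 171 /2855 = 0.06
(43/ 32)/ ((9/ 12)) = 43/ 24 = 1.79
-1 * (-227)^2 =-51529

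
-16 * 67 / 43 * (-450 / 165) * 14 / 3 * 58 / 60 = 435232 / 1419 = 306.72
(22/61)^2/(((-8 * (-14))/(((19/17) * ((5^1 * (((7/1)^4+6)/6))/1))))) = 27668465/10627176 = 2.60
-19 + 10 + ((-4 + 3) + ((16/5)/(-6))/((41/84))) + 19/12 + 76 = 163567/2460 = 66.49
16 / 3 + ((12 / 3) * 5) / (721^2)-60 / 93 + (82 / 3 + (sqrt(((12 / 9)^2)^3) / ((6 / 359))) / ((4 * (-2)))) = 18657143710 / 1305320751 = 14.29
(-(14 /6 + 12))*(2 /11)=-86 /33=-2.61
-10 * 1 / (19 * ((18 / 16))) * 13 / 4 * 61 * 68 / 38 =-539240 / 3249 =-165.97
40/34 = 20/17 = 1.18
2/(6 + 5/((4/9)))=8/69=0.12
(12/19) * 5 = 60/19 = 3.16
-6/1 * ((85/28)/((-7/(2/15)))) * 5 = 85/49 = 1.73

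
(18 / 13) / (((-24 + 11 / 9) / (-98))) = 15876 / 2665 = 5.96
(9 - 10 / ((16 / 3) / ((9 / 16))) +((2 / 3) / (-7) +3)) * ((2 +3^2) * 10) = 1604075 / 1344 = 1193.51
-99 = -99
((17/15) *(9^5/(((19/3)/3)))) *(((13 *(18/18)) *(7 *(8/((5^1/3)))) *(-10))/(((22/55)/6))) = -39462682896/19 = -2076983310.32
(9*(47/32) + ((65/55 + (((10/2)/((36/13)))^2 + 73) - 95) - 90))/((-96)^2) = -2689805/262766592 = -0.01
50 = 50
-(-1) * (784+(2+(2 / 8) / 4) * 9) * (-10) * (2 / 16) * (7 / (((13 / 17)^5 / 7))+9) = -2340741909575 / 11881376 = -197009.33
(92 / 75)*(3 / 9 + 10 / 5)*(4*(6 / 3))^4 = 11723.66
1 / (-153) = -1 / 153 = -0.01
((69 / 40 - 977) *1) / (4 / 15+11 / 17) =-1989561 / 1864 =-1067.36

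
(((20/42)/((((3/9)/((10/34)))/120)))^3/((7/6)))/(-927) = -144000000000/1214999639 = -118.52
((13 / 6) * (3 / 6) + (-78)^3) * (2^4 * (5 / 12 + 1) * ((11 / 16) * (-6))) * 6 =1064892257 / 4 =266223064.25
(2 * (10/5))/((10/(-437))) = -874/5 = -174.80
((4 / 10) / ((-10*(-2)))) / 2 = 0.01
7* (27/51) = 63/17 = 3.71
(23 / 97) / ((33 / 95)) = 2185 / 3201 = 0.68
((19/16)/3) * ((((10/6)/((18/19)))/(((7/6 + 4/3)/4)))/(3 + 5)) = 361/2592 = 0.14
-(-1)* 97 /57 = 97 /57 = 1.70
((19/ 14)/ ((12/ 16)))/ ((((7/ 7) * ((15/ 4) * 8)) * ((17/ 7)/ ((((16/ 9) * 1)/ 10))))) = 152/ 34425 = 0.00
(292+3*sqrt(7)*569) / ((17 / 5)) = 1460 / 17+8535*sqrt(7) / 17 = 1414.21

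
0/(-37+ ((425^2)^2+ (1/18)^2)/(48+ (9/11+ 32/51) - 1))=0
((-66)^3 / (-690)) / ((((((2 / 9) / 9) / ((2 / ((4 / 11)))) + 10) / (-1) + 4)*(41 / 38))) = -64.31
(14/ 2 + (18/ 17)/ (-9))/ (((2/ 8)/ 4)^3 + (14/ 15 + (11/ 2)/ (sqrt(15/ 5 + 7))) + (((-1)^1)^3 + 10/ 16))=-246701445120/ 174100380943 + 242913116160*sqrt(10)/ 174100380943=3.00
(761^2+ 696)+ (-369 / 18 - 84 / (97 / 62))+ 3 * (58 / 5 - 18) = 562331901 / 970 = 579723.61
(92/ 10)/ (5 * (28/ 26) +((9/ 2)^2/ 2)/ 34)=162656/ 100465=1.62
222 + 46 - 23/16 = 4265/16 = 266.56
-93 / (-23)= 93 / 23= 4.04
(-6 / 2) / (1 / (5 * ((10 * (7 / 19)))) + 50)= -1050 / 17519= -0.06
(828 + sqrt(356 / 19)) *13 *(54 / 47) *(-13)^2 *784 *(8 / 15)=496065024 *sqrt(1691) / 4465 + 205370919936 / 235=878487469.38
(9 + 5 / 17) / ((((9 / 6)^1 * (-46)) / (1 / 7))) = -158 / 8211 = -0.02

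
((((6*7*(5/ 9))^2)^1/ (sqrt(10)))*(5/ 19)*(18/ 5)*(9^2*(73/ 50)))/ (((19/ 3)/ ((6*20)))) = 41722128*sqrt(10)/ 361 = 365476.32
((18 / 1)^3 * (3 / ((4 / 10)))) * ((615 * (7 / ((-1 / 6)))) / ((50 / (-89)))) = 2011051476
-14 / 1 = -14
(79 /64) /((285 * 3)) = 79 /54720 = 0.00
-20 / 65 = -0.31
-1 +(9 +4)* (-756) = -9829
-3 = -3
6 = 6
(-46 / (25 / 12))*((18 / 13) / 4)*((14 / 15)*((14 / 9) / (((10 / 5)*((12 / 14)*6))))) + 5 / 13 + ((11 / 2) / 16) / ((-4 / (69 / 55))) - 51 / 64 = -230243 / 144000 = -1.60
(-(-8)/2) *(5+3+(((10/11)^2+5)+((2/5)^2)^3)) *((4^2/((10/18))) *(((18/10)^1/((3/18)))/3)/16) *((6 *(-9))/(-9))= 101664858672/47265625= 2150.93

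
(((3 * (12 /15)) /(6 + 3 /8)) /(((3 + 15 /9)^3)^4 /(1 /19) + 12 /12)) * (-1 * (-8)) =136048896 /91560668531275525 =0.00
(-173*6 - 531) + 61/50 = -78389/50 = -1567.78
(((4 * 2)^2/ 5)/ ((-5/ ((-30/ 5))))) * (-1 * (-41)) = 15744/ 25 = 629.76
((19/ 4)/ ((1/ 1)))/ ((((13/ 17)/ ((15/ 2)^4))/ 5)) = 81759375/ 832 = 98268.48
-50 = -50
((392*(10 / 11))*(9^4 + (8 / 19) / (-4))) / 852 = 122163860 / 44517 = 2744.21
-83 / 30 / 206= -83 / 6180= -0.01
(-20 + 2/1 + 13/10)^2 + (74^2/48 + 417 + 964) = 133048/75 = 1773.97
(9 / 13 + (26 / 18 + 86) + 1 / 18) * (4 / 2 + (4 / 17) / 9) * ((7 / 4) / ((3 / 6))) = 2487905 / 3978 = 625.42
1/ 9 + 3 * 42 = 1135/ 9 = 126.11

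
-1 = -1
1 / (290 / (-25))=-5 / 58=-0.09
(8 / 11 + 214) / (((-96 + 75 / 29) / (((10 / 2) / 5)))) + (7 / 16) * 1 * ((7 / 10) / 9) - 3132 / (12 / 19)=-7884838667 / 1589280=-4961.26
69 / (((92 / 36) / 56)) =1512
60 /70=6 /7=0.86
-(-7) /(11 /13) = 8.27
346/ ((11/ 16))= 5536/ 11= 503.27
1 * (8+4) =12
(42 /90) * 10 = 14 /3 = 4.67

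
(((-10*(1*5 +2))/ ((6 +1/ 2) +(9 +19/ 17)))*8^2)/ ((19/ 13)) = -396032/ 2147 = -184.46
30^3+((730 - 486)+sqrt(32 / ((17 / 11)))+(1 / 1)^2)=4 *sqrt(374) / 17+27245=27249.55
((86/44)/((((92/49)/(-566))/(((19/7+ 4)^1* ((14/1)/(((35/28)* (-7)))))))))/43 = 186214/1265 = 147.20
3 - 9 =-6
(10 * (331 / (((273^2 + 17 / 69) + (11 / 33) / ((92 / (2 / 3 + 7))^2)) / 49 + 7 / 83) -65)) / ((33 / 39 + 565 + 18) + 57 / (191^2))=-2697798635158777670 / 2431376032864106769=-1.11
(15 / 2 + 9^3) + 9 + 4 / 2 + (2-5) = 1489 / 2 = 744.50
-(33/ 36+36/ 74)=-623/ 444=-1.40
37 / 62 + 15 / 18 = 133 / 93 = 1.43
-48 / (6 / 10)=-80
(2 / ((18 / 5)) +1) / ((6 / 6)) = 1.56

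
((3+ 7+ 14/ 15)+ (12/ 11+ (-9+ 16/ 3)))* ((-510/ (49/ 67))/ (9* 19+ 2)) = -448766/ 13321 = -33.69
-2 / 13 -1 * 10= -132 / 13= -10.15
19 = 19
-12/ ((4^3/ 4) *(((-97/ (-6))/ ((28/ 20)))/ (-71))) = 4473/ 970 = 4.61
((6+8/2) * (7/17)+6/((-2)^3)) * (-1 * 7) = -1603/68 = -23.57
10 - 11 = -1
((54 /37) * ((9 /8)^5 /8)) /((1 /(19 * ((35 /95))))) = 11160261 /4849664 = 2.30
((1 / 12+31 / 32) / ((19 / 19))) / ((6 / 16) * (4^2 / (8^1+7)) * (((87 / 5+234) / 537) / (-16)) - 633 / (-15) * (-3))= -451975 / 54392388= -0.01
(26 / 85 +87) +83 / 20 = 6219 / 68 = 91.46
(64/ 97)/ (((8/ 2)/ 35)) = 560/ 97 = 5.77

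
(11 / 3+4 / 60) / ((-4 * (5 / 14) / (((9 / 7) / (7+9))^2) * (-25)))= 27 / 40000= 0.00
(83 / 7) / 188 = 83 / 1316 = 0.06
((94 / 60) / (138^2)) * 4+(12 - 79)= -9569563 / 142830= -67.00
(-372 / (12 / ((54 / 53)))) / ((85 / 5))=-1674 / 901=-1.86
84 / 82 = 42 / 41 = 1.02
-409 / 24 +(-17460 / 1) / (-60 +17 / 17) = 394909 / 1416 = 278.89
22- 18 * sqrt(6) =-22.09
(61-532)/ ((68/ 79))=-37209/ 68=-547.19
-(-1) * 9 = 9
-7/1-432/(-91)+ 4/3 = -251/273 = -0.92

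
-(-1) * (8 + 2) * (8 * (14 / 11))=1120 / 11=101.82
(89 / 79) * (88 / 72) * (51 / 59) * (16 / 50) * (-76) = -10118944 / 349575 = -28.95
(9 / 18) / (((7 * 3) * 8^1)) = 1 / 336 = 0.00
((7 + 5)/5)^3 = 1728/125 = 13.82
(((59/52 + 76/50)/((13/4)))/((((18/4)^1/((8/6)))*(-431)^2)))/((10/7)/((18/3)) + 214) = 193256/31778965550475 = 0.00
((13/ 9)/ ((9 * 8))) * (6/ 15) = 13/ 1620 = 0.01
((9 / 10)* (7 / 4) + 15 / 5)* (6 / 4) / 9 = 61 / 80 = 0.76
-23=-23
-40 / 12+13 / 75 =-79 / 25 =-3.16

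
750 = 750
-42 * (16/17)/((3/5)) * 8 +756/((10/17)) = 64442/85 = 758.14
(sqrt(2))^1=sqrt(2)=1.41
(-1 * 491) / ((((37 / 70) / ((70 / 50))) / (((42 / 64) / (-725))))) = 1.18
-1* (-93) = 93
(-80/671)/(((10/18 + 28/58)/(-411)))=8581680/181841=47.19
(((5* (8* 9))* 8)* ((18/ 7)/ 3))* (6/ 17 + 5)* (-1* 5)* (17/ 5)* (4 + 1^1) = -1123200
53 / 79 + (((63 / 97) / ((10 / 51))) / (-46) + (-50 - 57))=-375061827 / 3524980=-106.40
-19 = -19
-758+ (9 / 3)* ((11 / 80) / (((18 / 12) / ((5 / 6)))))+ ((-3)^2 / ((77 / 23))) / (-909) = -282873925 / 373296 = -757.77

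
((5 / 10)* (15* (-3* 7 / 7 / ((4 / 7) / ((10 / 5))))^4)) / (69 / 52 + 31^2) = 37923795 / 400328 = 94.73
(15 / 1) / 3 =5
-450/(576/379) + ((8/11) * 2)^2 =-1138283/3872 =-293.98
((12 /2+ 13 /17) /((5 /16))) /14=184 /119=1.55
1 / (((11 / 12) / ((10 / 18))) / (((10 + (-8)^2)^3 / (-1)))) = -8104480 / 33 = -245590.30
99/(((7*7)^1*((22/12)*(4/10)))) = 135/49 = 2.76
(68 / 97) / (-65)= -68 / 6305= -0.01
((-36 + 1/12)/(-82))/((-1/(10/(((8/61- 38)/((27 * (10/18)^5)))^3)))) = 119419935302734375/507501556484111548128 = 0.00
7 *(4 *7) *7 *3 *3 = 12348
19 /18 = 1.06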